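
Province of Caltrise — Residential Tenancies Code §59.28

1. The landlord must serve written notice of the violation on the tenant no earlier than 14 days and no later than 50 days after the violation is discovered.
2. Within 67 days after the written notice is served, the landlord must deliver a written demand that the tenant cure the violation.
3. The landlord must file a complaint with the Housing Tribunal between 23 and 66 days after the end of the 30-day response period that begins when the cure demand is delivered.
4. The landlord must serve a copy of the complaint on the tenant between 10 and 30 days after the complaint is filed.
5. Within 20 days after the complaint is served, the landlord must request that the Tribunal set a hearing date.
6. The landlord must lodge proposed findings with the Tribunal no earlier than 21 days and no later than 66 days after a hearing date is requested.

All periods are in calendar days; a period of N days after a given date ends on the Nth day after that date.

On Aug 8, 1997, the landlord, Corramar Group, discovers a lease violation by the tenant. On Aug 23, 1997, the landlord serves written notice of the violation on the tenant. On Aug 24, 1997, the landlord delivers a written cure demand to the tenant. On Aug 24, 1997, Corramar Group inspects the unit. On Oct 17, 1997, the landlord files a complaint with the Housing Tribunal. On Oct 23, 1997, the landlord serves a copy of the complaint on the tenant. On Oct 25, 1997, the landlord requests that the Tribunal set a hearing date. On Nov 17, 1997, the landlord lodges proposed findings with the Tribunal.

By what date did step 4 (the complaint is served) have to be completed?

Nov 16, 1997

Step 4 runs from Oct 17, 1997, when the complaint is filed. The window is 10–30 days after Oct 17, 1997; it closes on Nov 16, 1997.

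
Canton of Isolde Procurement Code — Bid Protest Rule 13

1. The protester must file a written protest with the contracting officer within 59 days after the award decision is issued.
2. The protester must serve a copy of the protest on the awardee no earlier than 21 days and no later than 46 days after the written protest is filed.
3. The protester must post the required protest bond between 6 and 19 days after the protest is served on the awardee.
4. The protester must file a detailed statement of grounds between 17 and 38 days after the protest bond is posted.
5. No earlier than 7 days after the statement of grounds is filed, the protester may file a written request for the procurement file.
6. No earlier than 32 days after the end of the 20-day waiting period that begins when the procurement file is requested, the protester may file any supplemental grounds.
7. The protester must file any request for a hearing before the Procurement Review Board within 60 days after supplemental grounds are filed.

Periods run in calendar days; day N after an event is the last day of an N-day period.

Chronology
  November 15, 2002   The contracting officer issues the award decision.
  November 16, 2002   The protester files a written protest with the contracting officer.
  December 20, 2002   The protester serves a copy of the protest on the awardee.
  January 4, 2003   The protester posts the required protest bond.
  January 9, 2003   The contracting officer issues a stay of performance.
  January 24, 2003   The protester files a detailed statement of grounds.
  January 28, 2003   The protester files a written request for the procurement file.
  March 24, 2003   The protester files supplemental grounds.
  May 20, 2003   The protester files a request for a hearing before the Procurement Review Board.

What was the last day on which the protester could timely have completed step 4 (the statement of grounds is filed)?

February 11, 2003

Step 4 runs from January 4, 2003, when the protest bond is posted. The window is 17–38 days after January 4, 2003; it closes on February 11, 2003.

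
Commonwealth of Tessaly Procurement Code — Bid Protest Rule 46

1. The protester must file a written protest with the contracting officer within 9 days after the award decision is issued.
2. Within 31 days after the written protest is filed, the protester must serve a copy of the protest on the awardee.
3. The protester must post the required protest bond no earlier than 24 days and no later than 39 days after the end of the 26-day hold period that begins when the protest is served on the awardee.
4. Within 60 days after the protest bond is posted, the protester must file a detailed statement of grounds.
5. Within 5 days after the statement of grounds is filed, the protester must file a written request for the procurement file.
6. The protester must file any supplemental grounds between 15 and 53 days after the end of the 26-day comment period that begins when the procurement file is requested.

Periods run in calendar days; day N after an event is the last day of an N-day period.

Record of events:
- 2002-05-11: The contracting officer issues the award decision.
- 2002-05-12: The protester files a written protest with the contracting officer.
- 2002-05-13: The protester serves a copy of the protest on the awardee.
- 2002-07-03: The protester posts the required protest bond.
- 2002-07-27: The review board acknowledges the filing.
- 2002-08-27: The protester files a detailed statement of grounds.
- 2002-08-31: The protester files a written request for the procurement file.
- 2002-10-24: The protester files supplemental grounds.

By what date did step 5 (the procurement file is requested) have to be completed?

Step 5 runs from 2002-08-27, when the statement of grounds is filed. 5 days after 2002-08-27 is 2002-09-01.

2002-09-01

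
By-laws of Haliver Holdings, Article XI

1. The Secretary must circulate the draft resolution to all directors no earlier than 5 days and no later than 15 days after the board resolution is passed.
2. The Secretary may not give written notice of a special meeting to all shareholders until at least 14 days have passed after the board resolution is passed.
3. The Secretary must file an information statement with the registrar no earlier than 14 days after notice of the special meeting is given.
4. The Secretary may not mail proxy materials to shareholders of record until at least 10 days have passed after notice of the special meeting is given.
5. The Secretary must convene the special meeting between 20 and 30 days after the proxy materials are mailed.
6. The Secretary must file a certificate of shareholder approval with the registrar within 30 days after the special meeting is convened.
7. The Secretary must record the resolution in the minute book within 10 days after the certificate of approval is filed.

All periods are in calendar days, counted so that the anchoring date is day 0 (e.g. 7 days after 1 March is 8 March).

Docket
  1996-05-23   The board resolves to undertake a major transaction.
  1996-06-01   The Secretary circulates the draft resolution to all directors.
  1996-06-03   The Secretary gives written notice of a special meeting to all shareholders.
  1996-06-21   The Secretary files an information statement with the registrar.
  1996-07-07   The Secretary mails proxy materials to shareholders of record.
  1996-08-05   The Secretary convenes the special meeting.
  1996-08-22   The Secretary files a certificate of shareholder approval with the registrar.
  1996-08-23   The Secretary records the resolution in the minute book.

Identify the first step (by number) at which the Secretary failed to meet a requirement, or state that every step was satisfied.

(1) the permitted window runs from 1996-05-23 + 5 = 1996-05-28 to 1996-05-23 + 15 = 1996-06-07; done 1996-06-01 — within the window.
(2) permitted from 1996-05-23 + 14 days = 1996-06-06 onward; 1996-06-03 is 3 days before the earliest permitted date.
No need to go further; step 2 was not satisfied.

Step 2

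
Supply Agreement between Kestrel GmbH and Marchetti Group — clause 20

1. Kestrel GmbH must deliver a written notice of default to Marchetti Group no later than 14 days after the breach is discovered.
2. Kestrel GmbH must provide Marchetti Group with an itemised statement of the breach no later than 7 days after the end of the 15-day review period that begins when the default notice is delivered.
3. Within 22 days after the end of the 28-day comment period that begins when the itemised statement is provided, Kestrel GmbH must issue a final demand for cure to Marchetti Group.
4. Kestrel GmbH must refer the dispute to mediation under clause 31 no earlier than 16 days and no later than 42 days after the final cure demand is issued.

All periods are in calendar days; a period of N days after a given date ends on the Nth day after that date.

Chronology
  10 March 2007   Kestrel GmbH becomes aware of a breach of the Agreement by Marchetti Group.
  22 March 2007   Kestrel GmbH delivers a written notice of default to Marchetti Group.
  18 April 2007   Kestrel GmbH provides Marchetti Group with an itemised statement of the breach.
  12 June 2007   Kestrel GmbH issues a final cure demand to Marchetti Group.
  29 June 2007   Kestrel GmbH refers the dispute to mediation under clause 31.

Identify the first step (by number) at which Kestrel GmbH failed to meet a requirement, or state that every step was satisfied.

Step 1 — counting 14 days from 10 March 2007 (when the breach is discovered) gives a deadline of 24 March 2007; done 22 March 2007 — timely.
Step 2 — counting 7 days from 6 April 2007 (end of the 15-day review period, which began when the default notice is delivered on 22 March 2007) gives a deadline of 13 April 2007; done 18 April 2007 — 5 days late.

Step 2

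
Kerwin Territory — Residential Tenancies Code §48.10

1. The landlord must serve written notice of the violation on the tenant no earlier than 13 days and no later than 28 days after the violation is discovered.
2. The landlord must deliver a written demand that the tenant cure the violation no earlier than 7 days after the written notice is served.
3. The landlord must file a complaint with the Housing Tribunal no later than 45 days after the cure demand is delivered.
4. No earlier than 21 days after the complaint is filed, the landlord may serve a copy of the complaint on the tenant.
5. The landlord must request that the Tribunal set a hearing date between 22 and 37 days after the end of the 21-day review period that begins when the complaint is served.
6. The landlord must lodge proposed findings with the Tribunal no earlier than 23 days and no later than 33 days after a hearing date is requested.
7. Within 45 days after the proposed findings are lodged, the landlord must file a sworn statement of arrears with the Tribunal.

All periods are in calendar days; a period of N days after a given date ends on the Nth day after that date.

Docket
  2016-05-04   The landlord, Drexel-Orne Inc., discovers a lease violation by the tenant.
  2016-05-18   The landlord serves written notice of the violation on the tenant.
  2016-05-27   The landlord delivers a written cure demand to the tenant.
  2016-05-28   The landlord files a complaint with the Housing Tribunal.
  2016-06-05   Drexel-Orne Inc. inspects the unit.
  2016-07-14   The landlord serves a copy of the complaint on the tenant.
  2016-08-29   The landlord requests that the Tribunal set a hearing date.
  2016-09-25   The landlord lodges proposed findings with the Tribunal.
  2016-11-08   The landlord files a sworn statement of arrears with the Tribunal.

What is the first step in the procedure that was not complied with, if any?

Step 1: the window is 13–28 days after 2016-05-04 (when the violation is discovered), so 2016-05-17 through 2016-06-01; 2016-05-18 falls inside that range.
Step 2: the earliest permitted date is 7 days after 2016-05-18 (when the written notice is served), i.e. 2016-05-25; done 2016-05-27 — permitted.
Step 3: 45 days after 2016-05-27 (when the cure demand is delivered) is 2016-07-11; completed 2016-05-28, before the deadline.
Step 4: the earliest permitted date is 21 days after 2016-05-28 (when the complaint is filed), i.e. 2016-06-18; done 2016-07-14, after the minimum wait.
Step 5: the window is 22–37 days after 2016-08-04 (end of the 21-day review period, which began when the complaint is served on 2016-07-14), so 2016-08-26 through 2016-09-10; done 2016-08-29, which is between those dates.
Step 6: the window is 23–33 days after 2016-08-29 (when a hearing date is requested), so 2016-09-21 through 2016-10-01; done 2016-09-25, which is between those dates.
Step 7: 45 days after 2016-09-25 (when the proposed findings are lodged) is 2016-11-09; 2016-11-08 is within that limit.

None — every step was satisfied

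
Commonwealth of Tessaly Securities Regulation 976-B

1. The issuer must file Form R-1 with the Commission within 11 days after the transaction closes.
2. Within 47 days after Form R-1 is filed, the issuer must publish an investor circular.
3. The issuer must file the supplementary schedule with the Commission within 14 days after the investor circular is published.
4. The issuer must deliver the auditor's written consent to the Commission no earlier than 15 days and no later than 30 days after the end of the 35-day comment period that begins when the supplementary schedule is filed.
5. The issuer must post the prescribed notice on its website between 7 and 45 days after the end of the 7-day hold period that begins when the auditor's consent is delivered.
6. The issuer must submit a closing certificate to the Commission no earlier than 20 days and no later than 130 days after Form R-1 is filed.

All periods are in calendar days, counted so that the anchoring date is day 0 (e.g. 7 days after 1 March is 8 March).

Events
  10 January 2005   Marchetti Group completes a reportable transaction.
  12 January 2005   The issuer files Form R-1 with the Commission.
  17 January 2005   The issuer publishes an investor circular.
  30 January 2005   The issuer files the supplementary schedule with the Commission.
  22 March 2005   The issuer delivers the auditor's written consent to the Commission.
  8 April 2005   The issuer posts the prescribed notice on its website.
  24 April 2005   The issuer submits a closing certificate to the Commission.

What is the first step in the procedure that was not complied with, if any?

None — every step was satisfied

(1) due by 10 January 2005 + 11 days = 21 January 2005; done 12 January 2005 — timely.
(2) due by 12 January 2005 + 47 days = 28 February 2005; 17 January 2005 is within that limit.
(3) due by 17 January 2005 + 14 days = 31 January 2005; 30 January 2005 is within that limit.
(4) the permitted window runs from 6 March 2005 + 15 = 21 March 2005 to 6 March 2005 + 30 = 5 April 2005; done 22 March 2005 — within the window.
(5) the permitted window runs from 29 March 2005 + 7 = 5 April 2005 to 29 March 2005 + 45 = 13 May 2005; done 8 April 2005 — within the window.
(6) the permitted window runs from 12 January 2005 + 20 = 1 February 2005 to 12 January 2005 + 130 = 22 May 2005; 24 April 2005 falls inside that range.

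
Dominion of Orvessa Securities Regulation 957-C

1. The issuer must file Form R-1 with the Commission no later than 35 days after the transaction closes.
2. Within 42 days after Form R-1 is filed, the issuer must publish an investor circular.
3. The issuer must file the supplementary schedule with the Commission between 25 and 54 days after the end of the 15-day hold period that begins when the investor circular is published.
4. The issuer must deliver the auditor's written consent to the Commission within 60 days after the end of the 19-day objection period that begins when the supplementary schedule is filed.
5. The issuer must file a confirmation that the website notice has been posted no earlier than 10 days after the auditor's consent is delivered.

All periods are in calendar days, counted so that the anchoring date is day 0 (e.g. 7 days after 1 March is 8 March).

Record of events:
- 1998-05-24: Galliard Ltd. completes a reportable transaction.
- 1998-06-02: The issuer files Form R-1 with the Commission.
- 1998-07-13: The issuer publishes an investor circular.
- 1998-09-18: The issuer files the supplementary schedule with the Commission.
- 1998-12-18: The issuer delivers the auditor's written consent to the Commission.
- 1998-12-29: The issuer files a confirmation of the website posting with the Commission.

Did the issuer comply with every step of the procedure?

Step 1: 35 days after 1998-05-24 (when the transaction closes) is 1998-06-28; 1998-06-02 is within that limit.
Step 2: 42 days after 1998-06-02 (when Form R-1 is filed) is 1998-07-14; completed 1998-07-13, before the deadline.
Step 3: the window is 25–54 days after 1998-07-28 (end of the 15-day hold period, which began when the investor circular is published on 1998-07-13), so 1998-08-22 through 1998-09-20; 1998-09-18 falls inside that range.
Step 4: 60 days after 1998-10-07 (end of the 19-day objection period, which began when the supplementary schedule is filed on 1998-09-18) is 1998-12-06; done 1998-12-18 — 12 days late.
That is the first point of non-compliance.

No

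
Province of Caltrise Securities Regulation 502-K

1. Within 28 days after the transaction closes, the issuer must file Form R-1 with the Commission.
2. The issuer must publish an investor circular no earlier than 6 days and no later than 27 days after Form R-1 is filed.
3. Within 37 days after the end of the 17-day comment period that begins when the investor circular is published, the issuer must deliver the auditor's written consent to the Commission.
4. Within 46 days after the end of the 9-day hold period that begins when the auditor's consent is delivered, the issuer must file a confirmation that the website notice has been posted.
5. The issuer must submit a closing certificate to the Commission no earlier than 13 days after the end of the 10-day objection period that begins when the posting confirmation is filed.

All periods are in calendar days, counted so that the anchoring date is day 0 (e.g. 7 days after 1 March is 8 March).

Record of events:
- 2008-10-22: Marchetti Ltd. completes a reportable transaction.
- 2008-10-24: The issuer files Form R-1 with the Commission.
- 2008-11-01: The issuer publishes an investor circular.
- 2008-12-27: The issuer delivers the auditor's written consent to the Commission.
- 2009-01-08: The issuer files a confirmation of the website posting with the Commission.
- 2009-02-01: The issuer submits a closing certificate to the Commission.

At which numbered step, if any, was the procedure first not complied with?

Step 1: 28 days after 2008-10-22 (when the transaction closes) is 2008-11-19; 2008-10-24 is within that limit.
Step 2: the window is 6–27 days after 2008-10-24 (when Form R-1 is filed), so 2008-10-30 through 2008-11-20; done 2008-11-01, which is between those dates.
Step 3: 37 days after 2008-11-18 (end of the 17-day comment period, which began when the investor circular is published on 2008-11-01) is 2008-12-25; done 2008-12-27 — 2 days late.
The analysis stops there.

Step 3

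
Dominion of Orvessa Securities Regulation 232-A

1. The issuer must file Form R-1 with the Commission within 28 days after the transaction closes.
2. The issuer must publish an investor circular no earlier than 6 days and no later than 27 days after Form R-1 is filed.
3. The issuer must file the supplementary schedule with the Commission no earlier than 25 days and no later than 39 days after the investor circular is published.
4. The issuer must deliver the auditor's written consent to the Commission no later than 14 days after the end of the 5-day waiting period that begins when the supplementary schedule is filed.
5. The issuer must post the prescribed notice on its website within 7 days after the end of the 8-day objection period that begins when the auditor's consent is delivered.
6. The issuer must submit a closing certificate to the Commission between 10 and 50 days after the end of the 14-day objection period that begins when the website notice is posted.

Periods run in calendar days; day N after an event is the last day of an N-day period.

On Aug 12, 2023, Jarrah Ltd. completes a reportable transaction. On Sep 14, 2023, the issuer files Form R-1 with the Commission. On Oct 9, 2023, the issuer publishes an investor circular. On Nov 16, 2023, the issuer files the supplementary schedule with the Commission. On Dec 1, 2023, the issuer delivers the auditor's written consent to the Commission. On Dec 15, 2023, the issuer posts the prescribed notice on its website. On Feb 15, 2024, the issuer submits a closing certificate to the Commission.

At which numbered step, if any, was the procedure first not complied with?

Step 1

(1) due by Aug 12, 2023 + 28 days = Sep 9, 2023; done Sep 14, 2023 — 5 days late.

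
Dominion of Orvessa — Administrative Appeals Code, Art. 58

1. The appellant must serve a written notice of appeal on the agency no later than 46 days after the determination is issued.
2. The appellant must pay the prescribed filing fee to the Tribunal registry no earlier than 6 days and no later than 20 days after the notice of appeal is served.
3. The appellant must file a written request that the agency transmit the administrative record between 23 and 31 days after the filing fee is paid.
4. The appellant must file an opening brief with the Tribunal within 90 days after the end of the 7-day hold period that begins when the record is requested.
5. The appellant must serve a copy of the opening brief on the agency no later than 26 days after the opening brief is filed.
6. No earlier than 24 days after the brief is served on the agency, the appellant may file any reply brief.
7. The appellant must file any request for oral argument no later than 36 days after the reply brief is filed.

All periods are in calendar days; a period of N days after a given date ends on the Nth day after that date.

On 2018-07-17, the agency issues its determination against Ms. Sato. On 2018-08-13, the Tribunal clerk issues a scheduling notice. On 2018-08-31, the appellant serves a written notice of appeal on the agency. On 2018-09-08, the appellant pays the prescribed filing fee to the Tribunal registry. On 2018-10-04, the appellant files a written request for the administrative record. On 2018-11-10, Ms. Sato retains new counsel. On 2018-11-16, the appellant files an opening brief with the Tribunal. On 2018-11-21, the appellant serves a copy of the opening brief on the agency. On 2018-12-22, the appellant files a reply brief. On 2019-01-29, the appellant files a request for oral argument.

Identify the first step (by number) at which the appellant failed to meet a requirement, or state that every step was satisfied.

(1) due by 2018-07-17 + 46 days = 2018-09-01; done 2018-08-31 — timely.
(2) the permitted window runs from 2018-08-31 + 6 = 2018-09-06 to 2018-08-31 + 20 = 2018-09-20; done 2018-09-08 — within the window.
(3) the permitted window runs from 2018-09-08 + 23 = 2018-10-01 to 2018-09-08 + 31 = 2018-10-09; done 2018-10-04 — within the window.
(4) due by 2018-10-11 + 90 days = 2019-01-09; completed 2018-11-16, before the deadline.
(5) due by 2018-11-16 + 26 days = 2018-12-12; done 2018-11-21 — timely.
(6) permitted from 2018-11-21 + 24 days = 2018-12-15 onward; done 2018-12-22 — permitted.
(7) due by 2018-12-22 + 36 days = 2019-01-27; done 2019-01-29 — 2 days late.
The procedure was therefore not followed at step 7.

Step 7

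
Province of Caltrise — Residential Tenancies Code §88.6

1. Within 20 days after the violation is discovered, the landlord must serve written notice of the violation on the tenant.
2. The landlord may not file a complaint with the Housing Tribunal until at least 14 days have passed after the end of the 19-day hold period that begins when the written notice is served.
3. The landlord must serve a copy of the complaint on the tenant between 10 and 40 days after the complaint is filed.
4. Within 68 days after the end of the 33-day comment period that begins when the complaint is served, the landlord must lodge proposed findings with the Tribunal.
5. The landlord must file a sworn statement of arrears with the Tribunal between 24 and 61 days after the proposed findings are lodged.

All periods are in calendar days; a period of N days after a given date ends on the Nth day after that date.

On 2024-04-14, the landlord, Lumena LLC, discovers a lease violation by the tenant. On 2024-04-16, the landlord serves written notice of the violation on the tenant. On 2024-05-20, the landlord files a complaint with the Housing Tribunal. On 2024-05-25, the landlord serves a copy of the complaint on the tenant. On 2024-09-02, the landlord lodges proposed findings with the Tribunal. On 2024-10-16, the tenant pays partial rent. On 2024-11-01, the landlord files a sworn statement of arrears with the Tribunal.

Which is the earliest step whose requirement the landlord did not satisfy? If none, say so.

(1) due by 2024-04-14 + 20 days = 2024-05-04; 2024-04-16 is within that limit.
(2) permitted from 2024-05-05 + 14 days = 2024-05-19 onward; 2024-05-20 is on or after that date.
(3) the permitted window runs from 2024-05-20 + 10 = 2024-05-30 to 2024-05-20 + 40 = 2024-06-29; done 2024-05-25 — 5 days before the window opened.
No need to go further; step 3 was not satisfied.

Step 3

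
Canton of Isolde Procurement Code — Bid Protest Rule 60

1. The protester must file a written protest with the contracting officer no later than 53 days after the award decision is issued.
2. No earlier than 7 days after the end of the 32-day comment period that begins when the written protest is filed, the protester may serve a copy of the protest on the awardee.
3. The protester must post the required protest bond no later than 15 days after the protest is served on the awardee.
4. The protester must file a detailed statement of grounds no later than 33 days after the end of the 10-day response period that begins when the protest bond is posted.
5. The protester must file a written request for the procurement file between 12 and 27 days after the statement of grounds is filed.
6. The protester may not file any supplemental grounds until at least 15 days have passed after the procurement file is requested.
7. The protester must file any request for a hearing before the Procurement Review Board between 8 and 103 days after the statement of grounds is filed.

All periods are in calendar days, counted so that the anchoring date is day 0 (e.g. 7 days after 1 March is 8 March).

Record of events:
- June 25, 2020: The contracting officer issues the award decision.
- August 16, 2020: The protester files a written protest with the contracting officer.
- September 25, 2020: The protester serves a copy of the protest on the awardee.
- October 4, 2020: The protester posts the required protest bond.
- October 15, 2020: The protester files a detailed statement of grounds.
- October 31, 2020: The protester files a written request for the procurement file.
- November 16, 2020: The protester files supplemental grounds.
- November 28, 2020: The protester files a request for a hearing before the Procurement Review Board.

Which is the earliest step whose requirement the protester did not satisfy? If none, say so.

None — every step was satisfied

(1) due by June 25, 2020 + 53 days = August 17, 2020; done August 16, 2020 — timely.
(2) permitted from September 17, 2020 + 7 days = September 24, 2020 onward; September 25, 2020 is on or after that date.
(3) due by September 25, 2020 + 15 days = October 10, 2020; completed October 4, 2020, before the deadline.
(4) due by October 14, 2020 + 33 days = November 16, 2020; done October 15, 2020 — timely.
(5) the permitted window runs from October 15, 2020 + 12 = October 27, 2020 to October 15, 2020 + 27 = November 11, 2020; done October 31, 2020, which is between those dates.
(6) permitted from October 31, 2020 + 15 days = November 15, 2020 onward; November 16, 2020 is on or after that date.
(7) the permitted window runs from October 15, 2020 + 8 = October 23, 2020 to October 15, 2020 + 103 = January 26, 2021; done November 28, 2020 — within the window.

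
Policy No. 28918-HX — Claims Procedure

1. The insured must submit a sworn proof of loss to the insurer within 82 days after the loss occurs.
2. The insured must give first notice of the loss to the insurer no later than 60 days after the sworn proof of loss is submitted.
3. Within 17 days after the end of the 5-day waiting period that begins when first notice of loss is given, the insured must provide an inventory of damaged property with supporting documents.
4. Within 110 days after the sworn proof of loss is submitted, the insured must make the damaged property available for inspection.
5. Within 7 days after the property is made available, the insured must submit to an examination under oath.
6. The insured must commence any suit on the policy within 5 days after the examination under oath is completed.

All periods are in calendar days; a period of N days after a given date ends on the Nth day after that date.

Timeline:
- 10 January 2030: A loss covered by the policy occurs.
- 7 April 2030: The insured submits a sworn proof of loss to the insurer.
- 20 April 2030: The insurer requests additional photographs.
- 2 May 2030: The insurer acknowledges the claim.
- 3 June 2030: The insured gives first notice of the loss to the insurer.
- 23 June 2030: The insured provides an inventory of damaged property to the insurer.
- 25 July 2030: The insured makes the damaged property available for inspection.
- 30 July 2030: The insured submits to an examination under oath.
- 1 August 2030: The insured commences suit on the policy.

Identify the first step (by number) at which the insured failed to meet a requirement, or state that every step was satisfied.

Step 1: 82 days after 10 January 2030 (when the loss occurs) is 2 April 2030; not done until 7 April 2030, 5 days after the deadline.
Later steps need not be reached.

Step 1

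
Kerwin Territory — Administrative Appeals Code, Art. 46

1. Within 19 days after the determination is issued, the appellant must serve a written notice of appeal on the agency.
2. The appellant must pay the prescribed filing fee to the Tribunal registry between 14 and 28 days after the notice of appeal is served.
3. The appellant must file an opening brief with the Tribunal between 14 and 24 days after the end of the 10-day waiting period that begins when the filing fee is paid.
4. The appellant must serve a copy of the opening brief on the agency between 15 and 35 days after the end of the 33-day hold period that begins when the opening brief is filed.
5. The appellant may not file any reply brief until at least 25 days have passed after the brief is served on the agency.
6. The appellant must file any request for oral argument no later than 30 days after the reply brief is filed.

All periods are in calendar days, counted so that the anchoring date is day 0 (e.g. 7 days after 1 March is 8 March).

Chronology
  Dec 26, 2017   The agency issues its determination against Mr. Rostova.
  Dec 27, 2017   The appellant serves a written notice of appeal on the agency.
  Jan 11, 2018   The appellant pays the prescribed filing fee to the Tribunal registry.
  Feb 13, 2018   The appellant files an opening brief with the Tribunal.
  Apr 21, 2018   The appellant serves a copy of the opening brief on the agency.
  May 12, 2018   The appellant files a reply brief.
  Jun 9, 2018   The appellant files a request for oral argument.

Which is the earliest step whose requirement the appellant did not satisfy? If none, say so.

(1) due by Dec 26, 2017 + 19 days = Jan 14, 2018; Dec 27, 2017 is within that limit.
(2) the permitted window runs from Dec 27, 2017 + 14 = Jan 10, 2018 to Dec 27, 2017 + 28 = Jan 24, 2018; done Jan 11, 2018, which is between those dates.
(3) the permitted window runs from Jan 21, 2018 + 14 = Feb 4, 2018 to Jan 21, 2018 + 24 = Feb 14, 2018; done Feb 13, 2018, which is between those dates.
(4) the permitted window runs from Mar 18, 2018 + 15 = Apr 2, 2018 to Mar 18, 2018 + 35 = Apr 22, 2018; Apr 21, 2018 falls inside that range.
(5) permitted from Apr 21, 2018 + 25 days = May 16, 2018 onward; acted on May 12, 2018, 4 days prematurely.
The analysis stops there.

Step 5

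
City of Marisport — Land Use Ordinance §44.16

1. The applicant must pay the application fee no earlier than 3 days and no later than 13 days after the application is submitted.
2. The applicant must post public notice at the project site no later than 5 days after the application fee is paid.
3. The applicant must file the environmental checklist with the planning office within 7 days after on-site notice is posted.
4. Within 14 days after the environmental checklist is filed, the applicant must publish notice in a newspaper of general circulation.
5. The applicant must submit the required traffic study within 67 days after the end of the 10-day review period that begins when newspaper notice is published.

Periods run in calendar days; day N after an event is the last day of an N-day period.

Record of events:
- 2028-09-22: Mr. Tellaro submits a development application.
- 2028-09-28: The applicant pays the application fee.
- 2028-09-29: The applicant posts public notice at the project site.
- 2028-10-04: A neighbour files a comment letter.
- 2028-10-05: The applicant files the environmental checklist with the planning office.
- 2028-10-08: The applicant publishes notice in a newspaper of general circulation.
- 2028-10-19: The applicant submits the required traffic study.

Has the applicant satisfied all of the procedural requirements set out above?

Yes

Step 1 — 3 and 13 days from 2028-09-22 (when the application is submitted) are 2028-09-25 and 2028-10-05 respectively; done 2028-09-28, which is between those dates.
Step 2 — counting 5 days from 2028-09-28 (when the application fee is paid) gives a deadline of 2028-10-03; done 2028-09-29 — timely.
Step 3 — counting 7 days from 2028-09-29 (when on-site notice is posted) gives a deadline of 2028-10-06; done 2028-10-05 — timely.
Step 4 — counting 14 days from 2028-10-05 (when the environmental checklist is filed) gives a deadline of 2028-10-19; done 2028-10-08 — timely.
Step 5 — counting 67 days from 2028-10-18 (end of the 10-day review period, which began when newspaper notice is published on 2028-10-08) gives a deadline of 2028-12-24; 2028-10-19 is within that limit.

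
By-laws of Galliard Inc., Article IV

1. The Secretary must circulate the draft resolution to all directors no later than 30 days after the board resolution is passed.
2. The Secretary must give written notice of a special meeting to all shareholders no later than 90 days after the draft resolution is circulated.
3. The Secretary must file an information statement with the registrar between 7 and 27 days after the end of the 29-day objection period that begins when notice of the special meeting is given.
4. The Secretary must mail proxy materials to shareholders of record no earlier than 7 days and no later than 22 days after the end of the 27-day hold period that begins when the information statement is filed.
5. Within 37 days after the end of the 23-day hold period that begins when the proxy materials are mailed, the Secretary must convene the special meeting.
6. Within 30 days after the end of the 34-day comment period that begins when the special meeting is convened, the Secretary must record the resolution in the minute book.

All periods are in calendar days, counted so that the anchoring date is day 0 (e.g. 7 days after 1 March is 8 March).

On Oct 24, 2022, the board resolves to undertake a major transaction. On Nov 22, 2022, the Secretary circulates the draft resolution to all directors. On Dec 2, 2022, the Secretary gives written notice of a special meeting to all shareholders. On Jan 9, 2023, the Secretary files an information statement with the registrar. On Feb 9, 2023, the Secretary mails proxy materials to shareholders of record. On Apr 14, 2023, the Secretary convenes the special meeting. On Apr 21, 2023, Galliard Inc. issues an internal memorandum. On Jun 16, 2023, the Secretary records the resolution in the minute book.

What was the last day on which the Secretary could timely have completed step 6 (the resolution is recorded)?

The special meeting is convened on Apr 14, 2023; the 34-day comment period therefore ends May 18, 2023, and step 6 runs from that date. 30 days after May 18, 2023 is Jun 17, 2023.

Jun 17, 2023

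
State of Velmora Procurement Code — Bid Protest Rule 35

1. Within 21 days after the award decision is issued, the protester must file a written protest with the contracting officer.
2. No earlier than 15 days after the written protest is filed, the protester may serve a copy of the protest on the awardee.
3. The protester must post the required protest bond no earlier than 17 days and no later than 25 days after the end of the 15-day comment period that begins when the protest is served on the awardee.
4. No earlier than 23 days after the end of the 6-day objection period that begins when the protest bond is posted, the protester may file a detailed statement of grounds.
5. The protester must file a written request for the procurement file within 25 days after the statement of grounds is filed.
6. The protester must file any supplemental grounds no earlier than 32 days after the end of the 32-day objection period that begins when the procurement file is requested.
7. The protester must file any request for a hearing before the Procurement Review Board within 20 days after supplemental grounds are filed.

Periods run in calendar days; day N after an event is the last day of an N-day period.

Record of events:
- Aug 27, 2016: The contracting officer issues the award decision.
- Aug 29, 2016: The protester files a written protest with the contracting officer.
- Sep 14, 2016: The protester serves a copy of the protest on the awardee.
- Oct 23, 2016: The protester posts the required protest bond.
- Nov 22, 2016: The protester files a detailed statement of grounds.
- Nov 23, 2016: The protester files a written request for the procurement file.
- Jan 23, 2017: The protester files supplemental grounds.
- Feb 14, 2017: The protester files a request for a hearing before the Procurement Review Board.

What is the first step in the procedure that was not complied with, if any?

Step 1: 21 days after Aug 27, 2016 (when the award decision is issued) is Sep 17, 2016; done Aug 29, 2016 — timely.
Step 2: the earliest permitted date is 15 days after Aug 29, 2016 (when the written protest is filed), i.e. Sep 13, 2016; done Sep 14, 2016 — permitted.
Step 3: the window is 17–25 days after Sep 29, 2016 (end of the 15-day comment period, which began when the protest is served on the awardee on Sep 14, 2016), so Oct 16, 2016 through Oct 24, 2016; done Oct 23, 2016, which is between those dates.
Step 4: the earliest permitted date is 23 days after Oct 29, 2016 (end of the 6-day objection period, which began when the protest bond is posted on Oct 23, 2016), i.e. Nov 21, 2016; done Nov 22, 2016 — permitted.
Step 5: 25 days after Nov 22, 2016 (when the statement of grounds is filed) is Dec 17, 2016; Nov 23, 2016 is within that limit.
Step 6: the earliest permitted date is 32 days after Dec 25, 2016 (end of the 32-day objection period, which began when the procurement file is requested on Nov 23, 2016), i.e. Jan 26, 2017; done Jan 23, 2017 — 3 days too early.
The procedure was therefore not followed at step 6.

Step 6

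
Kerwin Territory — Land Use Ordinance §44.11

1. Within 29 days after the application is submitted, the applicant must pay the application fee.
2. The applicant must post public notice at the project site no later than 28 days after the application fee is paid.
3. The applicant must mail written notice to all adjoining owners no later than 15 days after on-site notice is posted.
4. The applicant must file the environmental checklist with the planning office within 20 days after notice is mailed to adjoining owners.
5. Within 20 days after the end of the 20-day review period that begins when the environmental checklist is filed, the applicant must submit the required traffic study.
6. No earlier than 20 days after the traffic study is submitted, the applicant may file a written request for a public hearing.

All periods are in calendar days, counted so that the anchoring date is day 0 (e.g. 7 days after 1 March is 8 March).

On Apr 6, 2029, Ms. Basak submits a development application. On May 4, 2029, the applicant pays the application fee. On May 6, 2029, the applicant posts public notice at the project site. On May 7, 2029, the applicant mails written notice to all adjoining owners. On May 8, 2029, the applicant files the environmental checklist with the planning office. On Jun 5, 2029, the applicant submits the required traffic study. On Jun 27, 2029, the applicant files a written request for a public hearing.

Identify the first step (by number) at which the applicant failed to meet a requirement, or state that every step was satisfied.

None — every step was satisfied

Step 1 — counting 29 days from Apr 6, 2029 (when the application is submitted) gives a deadline of May 5, 2029; completed May 4, 2029, before the deadline.
Step 2 — counting 28 days from May 4, 2029 (when the application fee is paid) gives a deadline of Jun 1, 2029; May 6, 2029 is within that limit.
Step 3 — counting 15 days from May 6, 2029 (when on-site notice is posted) gives a deadline of May 21, 2029; May 7, 2029 is within that limit.
Step 4 — counting 20 days from May 7, 2029 (when notice is mailed to adjoining owners) gives a deadline of May 27, 2029; done May 8, 2029 — timely.
Step 5 — counting 20 days from May 28, 2029 (end of the 20-day review period, which began when the environmental checklist is filed on May 8, 2029) gives a deadline of Jun 17, 2029; done Jun 5, 2029 — timely.
Step 6 — must wait 20 days from Jun 5, 2029 (when the traffic study is submitted), so not before Jun 25, 2029; Jun 27, 2029 is on or after that date.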